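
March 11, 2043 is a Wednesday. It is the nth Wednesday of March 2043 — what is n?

2nd

Day 11 falls in week ⌈11/7⌉ of the month.
Days 1–7 hold the 1st Wednesday, 8–14 the 2nd, 15–21 the 3rd, 22–28 the 4th, 29–31 the 5th.
11 is in the range for the 2nd.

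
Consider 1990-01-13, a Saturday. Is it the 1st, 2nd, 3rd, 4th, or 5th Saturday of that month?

Day 13 falls in week ⌈13/7⌉ of the month.
Days 1–7 hold the 1st Saturday, 8–14 the 2nd, 15–21 the 3rd, 22–28 the 4th, 29–31 the 5th.
13 is in the range for the 2nd.

2nd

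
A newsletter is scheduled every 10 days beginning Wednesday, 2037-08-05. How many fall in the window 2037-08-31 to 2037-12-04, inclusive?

10

Occurrences land 10·i days after 2037-08-05 for i = 0, 1, 2, …
2037-08-31 is 26 days after the start; 26 ÷ 10 = 2 remainder 6; since the remainder is 6, round up to i = 3. First occurrence in the window: #4 on 2037-09-04 (3×10 = 30 days in).
2037-12-04 is 121 days after the start; 121 ÷ 10 = 12 remainder 1. Last occurrence in the window: #13 on 2037-12-03.
Occurrences #4 through #13: 10 in total.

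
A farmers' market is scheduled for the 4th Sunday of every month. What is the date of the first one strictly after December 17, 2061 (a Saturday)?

December 2061 starts on a Thursday; its first Sunday is the 4th, so the 4th Sunday is the 25th — December 25, 2061.
December 25, 2061 is after December 17, 2061, so that is the next one.

December 25, 2061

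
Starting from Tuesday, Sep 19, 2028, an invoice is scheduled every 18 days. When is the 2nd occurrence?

The 2nd occurrence is 1 interval after the first: 1 × 18 = 18 days after Sep 19, 2028.
Sep has 30 days — 11 days to the end of Sep leaves 7.
7 days into Oct → Oct 7, 2028.

Oct 7, 2028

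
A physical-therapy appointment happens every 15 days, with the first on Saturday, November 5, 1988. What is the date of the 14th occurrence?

May 19, 1989

The 14th occurrence is 13 intervals after the first: 13 × 15 = 195 days after November 5, 1988.
November has 30 days — 25 days to the end of November leaves 170.
December has 31 days (139 left).
January has 31 days (108 left).
February has 28 days (80 left).
March has 31 days (49 left).
April has 30 days (19 left).
19 days into May → May 19, 1989.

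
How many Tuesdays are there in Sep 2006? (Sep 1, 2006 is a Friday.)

4

Sep 1, 2006 is a Friday; the first Tuesday on or after it is Sep 5, 2006 (4 days later).
From Sep 5, 2006 to Sep 30, 2006 is 30 − 5 = 25 days.
25 ÷ 7 = 3 full weeks with remainder 4, so 3 more Tuesdays after the first → 4.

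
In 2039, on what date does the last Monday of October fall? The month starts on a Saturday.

2039-10-31

October 2039 begins on a Saturday, so the first Monday is October 3 (2 days later).
October 2039 has 31 days. Adding weeks: 3, 10, 17, 24, 31 — the last one ≤ 31 is the 31st.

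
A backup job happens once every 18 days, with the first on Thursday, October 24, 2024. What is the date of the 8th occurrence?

February 27, 2025

The 8th occurrence is 7 intervals after the first: 7 × 18 = 126 days after October 24, 2024.
October has 31 days — 7 days to the end of October leaves 119.
November has 30 days (89 left).
December has 31 days (58 left).
January has 31 days (27 left).
27 days into February → February 27, 2025.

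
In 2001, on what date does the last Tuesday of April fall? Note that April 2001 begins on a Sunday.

2001-04-24

April 2001 begins on a Sunday, so the first Tuesday is April 3 (2 days later).
April 2001 has 30 days. Adding weeks: 3, 10, 17, 24 — the last one ≤ 30 is the 24th.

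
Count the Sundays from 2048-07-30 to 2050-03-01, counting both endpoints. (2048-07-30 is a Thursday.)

2048-07-30 is a Thursday; the first Sunday on or after it is 2048-08-02 (3 days later).
From 2048-08-02 to 2050-03-01: 151 + 365 + 60 = 576 days (rest of 2048, 2049, to 2050-03-01 in 2050).
576 ÷ 7 = 82 full weeks with remainder 2, so 82 more Sundays after the first → 83.

83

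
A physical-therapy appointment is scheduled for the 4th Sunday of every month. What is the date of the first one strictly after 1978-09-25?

1978-10-22

September 1978 starts on a Friday; its first Sunday is the 3rd, so the 4th Sunday is the 24th — 1978-09-24.
That is not after 1978-09-25, so look at October 1978.
October 1978 starts on a Sunday; its first Sunday is the 1st, so the 4th Sunday is the 22nd — 1978-10-22.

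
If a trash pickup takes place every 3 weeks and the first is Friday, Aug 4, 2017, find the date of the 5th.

The 5th occurrence is 4 intervals after the first: 4 × 21 = 84 days after Aug 4, 2017.
Aug has 31 days — 27 days to the end of Aug leaves 57.
Sep has 30 days (27 left).
27 days into Oct → Oct 27, 2017.

Oct 27, 2017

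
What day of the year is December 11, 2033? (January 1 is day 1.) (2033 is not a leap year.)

Days in months before December: 31 + 28 + 31 + 30 + 31 + 30 + 31 + 31 + 30 + 31 + 30 = 334.
Plus 11 days into December → day 345.

345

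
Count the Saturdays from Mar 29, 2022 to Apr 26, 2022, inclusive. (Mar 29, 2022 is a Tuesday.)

4

Mar 29, 2022 is a Tuesday; the first Saturday on or after it is Apr 2, 2022 (4 days later).
From Apr 2, 2022 to Apr 26, 2022 is 26 − 2 = 24 days.
24 ÷ 7 = 3 full weeks with remainder 3, so 3 more Saturdays after the first → 4.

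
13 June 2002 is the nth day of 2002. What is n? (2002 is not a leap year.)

164

Days in months before June: 31 + 28 + 31 + 30 + 31 = 151.
Plus 13 days into June → day 164.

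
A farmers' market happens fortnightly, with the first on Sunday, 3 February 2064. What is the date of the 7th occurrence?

27 April 2064

The 7th occurrence is 6 intervals after the first: 6 × 14 = 84 days after 3 February 2064.
February has 29 days — 26 days to the end of February leaves 58.
March has 31 days (27 left).
27 days into April → 27 April 2064.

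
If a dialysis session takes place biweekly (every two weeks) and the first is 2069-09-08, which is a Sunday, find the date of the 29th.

The 29th occurrence is 28 intervals after the first: 28 × 14 = 392 days after 2069-09-08.
September has 30 days — 22 days to the end of September leaves 370.
October has 31 days (339 left).
November has 30 days (309 left).
December has 31 days (278 left).
January has 31 days (247 left).
February has 28 days (219 left).
March has 31 days (188 left).
April has 30 days (158 left).
May has 31 days (127 left).
June has 30 days (97 left).
July has 31 days (66 left).
August has 31 days (35 left).
September has 30 days (5 left).
5 days into October → 2070-10-05.

2070-10-05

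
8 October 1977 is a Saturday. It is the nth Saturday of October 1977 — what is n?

2nd

Day 8 falls in week ⌈8/7⌉ of the month.
Days 1–7 hold the 1st Saturday, 8–14 the 2nd, 15–21 the 3rd, 22–28 the 4th, 29–31 the 5th.
8 is in the range for the 2nd.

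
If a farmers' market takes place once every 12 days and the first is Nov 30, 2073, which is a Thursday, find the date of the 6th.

The 6th occurrence is 5 intervals after the first: 5 × 12 = 60 days after Nov 30, 2073.
Nov has 30 days — 0 days to the end of Nov leaves 60.
Dec has 31 days (29 left).
29 days into Jan → Jan 29, 2074.

Jan 29, 2074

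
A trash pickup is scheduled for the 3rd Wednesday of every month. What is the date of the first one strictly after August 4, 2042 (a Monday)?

August 2042 starts on a Friday; its first Wednesday is the 6th, so the 3rd Wednesday is the 20th — August 20, 2042.
August 20, 2042 is after August 4, 2042, so that is the next one.

August 20, 2042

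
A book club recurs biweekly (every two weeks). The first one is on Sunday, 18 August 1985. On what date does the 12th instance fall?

19 January 1986

The 12th occurrence is 11 intervals after the first: 11 × 14 = 154 days after 18 August 1985.
August has 31 days — 13 days to the end of August leaves 141.
September has 30 days (111 left).
October has 31 days (80 left).
November has 30 days (50 left).
December has 31 days (19 left).
19 days into January → 19 January 1986.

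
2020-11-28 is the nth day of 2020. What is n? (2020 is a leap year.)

333

Days in months before November: 31 + 29 + 31 + 30 + 31 + 30 + 31 + 31 + 30 + 31 = 305.
Plus 28 days into November → day 333.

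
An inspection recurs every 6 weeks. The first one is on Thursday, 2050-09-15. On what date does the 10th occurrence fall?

The 10th occurrence is 9 intervals after the first: 9 × 42 = 378 days after 2050-09-15.
September has 30 days — 15 days to the end of September leaves 363.
October has 31 days (332 left).
November has 30 days (302 left).
December has 31 days (271 left).
January has 31 days (240 left).
February has 28 days (212 left).
March has 31 days (181 left).
April has 30 days (151 left).
May has 31 days (120 left).
June has 30 days (90 left).
July has 31 days (59 left).
August has 31 days (28 left).
28 days into September → 2051-09-28.

2051-09-28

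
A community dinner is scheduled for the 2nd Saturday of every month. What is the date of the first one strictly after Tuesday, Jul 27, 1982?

Aug 14, 1982

Jul 1982 starts on a Thursday; its first Saturday is the 3rd, so the 2nd Saturday is the 10th — Jul 10, 1982.
That is not after Jul 27, 1982, so look at Aug 1982.
Aug 1982 starts on a Sunday; its first Saturday is the 7th, so the 2nd Saturday is the 14th — Aug 14, 1982.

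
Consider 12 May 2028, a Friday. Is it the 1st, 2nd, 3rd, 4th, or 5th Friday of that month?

Day 12 falls in week ⌈12/7⌉ of the month.
Days 1–7 hold the 1st Friday, 8–14 the 2nd, 15–21 the 3rd, 22–28 the 4th, 29–31 the 5th.
12 is in the range for the 2nd.

2nd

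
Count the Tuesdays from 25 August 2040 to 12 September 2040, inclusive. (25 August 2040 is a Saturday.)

25 August 2040 is a Saturday; the first Tuesday on or after it is 28 August 2040 (3 days later).
From 28 August 2040 to 12 September 2040: 3 + 12 = 15 days (rest of August, September).
15 ÷ 7 = 2 full weeks with remainder 1, so 2 more Tuesdays after the first → 3.

3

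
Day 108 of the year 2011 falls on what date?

January has 31 days (108 − 31 = 77 remain).
February has 28 days (77 − 28 = 49 remain).
March has 31 days (49 − 31 = 18 remain).
18 into April → April 18.

2011-04-18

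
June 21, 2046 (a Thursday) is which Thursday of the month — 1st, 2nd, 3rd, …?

Day 21 falls in week ⌈21/7⌉ of the month.
Days 1–7 hold the 1st Thursday, 8–14 the 2nd, 15–21 the 3rd, 22–28 the 4th, 29–31 the 5th.
21 is in the range for the 3rd.

3rd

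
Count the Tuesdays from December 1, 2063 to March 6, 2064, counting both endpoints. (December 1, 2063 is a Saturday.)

December 1, 2063 is a Saturday; the first Tuesday on or after it is December 4, 2063 (3 days later).
From December 4, 2063 to March 6, 2064: 27 + 31 + 29 + 6 = 93 days (rest of December, January, February, March).
93 ÷ 7 = 13 full weeks with remainder 2, so 13 more Tuesdays after the first → 14.

14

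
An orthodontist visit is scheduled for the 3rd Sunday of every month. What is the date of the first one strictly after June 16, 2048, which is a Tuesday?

June 2048 starts on a Monday; its first Sunday is the 7th, so the 3rd Sunday is the 21st — June 21, 2048.
June 21, 2048 is after June 16, 2048, so that is the next one.

June 21, 2048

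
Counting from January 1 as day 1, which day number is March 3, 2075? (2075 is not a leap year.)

62

Days in months before March: 31 + 28 = 59.
Plus 3 days into March → day 62.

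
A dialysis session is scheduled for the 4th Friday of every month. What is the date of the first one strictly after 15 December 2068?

December 2068 starts on a Saturday; its first Friday is the 7th, so the 4th Friday is the 28th — 28 December 2068.
28 December 2068 is after 15 December 2068, so that is the next one.

28 December 2068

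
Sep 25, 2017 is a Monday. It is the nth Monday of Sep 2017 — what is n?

4th

Day 25 falls in week ⌈25/7⌉ of the month.
Days 1–7 hold the 1st Monday, 8–14 the 2nd, 15–21 the 3rd, 22–28 the 4th, 29–31 the 5th.
25 is in the range for the 4th.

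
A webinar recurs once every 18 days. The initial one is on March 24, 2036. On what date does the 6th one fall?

June 22, 2036

The 6th occurrence is 5 intervals after the first: 5 × 18 = 90 days after March 24, 2036.
March has 31 days — 7 days to the end of March leaves 83.
April has 30 days (53 left).
May has 31 days (22 left).
22 days into June → June 22, 2036.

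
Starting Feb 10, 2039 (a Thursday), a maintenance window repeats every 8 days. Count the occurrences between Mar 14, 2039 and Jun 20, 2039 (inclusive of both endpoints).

13

Occurrences land 8·i days after Feb 10, 2039 for i = 0, 1, 2, …
Mar 14, 2039 is 32 days after the start; 32 ÷ 8 = 4 remainder 0. First occurrence in the window: #5 on Mar 14, 2039 (4×8 = 32 days in).
Jun 20, 2039 is 130 days after the start; 130 ÷ 8 = 16 remainder 2. Last occurrence in the window: #17 on Jun 18, 2039.
Occurrences #5 through #17: 13 in total.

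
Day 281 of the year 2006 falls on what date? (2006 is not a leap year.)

January has 31 days (281 − 31 = 250 remain).
February has 28 days (250 − 28 = 222 remain).
March has 31 days (222 − 31 = 191 remain).
April has 30 days (191 − 30 = 161 remain).
May has 31 days (161 − 31 = 130 remain).
June has 30 days (130 − 30 = 100 remain).
July has 31 days (100 − 31 = 69 remain).
August has 31 days (69 − 31 = 38 remain).
September has 30 days (38 − 30 = 8 remain).
8 into October → October 8.

2006-10-08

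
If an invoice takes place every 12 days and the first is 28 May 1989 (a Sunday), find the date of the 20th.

The 20th occurrence is 19 intervals after the first: 19 × 12 = 228 days after 28 May 1989.
May has 31 days — 3 days to the end of May leaves 225.
June has 30 days (195 left).
July has 31 days (164 left).
August has 31 days (133 left).
September has 30 days (103 left).
October has 31 days (72 left).
November has 30 days (42 left).
December has 31 days (11 left).
11 days into January → 11 January 1990.

11 January 1990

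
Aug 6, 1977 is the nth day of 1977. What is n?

218

Days in months before Aug: 31 + 28 + 31 + 30 + 31 + 30 + 31 = 212.
Plus 6 days into Aug → day 218.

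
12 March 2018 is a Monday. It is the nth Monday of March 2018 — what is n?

Day 12 falls in week ⌈12/7⌉ of the month.
Days 1–7 hold the 1st Monday, 8–14 the 2nd, 15–21 the 3rd, 22–28 the 4th, 29–31 the 5th.
12 is in the range for the 2nd.

2nd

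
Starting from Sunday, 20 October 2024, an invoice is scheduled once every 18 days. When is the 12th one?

The 12th occurrence is 11 intervals after the first: 11 × 18 = 198 days after 20 October 2024.
October has 31 days — 11 days to the end of October leaves 187.
November has 30 days (157 left).
December has 31 days (126 left).
January has 31 days (95 left).
February has 28 days (67 left).
March has 31 days (36 left).
April has 30 days (6 left).
6 days into May → 6 May 2025.

6 May 2025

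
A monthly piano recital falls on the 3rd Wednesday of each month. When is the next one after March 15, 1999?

March 1999 starts on a Monday; its first Wednesday is the 3rd, so the 3rd Wednesday is the 17th — March 17, 1999.
March 17, 1999 is after March 15, 1999, so that is the next one.

March 17, 1999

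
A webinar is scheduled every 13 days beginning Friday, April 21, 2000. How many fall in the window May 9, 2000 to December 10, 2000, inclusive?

Occurrences land 13·i days after April 21, 2000 for i = 0, 1, 2, …
May 9, 2000 is 18 days after the start; 18 ÷ 13 = 1 remainder 5; since the remainder is 5, round up to i = 2. First occurrence in the window: #3 on May 17, 2000 (2×13 = 26 days in).
December 10, 2000 is 233 days after the start; 233 ÷ 13 = 17 remainder 12. Last occurrence in the window: #18 on November 28, 2000.
Occurrences #3 through #18: 16 in total.

16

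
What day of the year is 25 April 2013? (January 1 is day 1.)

Days in months before April: 31 + 28 + 31 = 90.
Plus 25 days into April → day 115.

115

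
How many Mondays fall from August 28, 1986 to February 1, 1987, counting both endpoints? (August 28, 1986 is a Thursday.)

22

August 28, 1986 is a Thursday; the first Monday on or after it is September 1, 1986 (4 days later).
From September 1, 1986 to February 1, 1987: 29 + 31 + 30 + 31 + 31 + 1 = 153 days (rest of September, October, November, December, January, February).
153 ÷ 7 = 21 full weeks with remainder 6, so 21 more Mondays after the first → 22.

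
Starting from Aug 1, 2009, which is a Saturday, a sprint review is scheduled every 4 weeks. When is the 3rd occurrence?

The 3rd occurrence is 2 intervals after the first: 2 × 28 = 56 days after Aug 1, 2009.
Aug has 31 days — 30 days to the end of Aug leaves 26.
26 days into Sep → Sep 26, 2009.

Sep 26, 2009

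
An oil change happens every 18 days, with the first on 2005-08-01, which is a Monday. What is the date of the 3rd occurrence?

2005-09-06

The 3rd occurrence is 2 intervals after the first: 2 × 18 = 36 days after 2005-08-01.
August has 31 days — 30 days to the end of August leaves 6.
6 days into September → 2005-09-06.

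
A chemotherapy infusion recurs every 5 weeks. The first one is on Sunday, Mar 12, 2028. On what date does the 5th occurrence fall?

The 5th occurrence is 4 intervals after the first: 4 × 35 = 140 days after Mar 12, 2028.
Mar has 31 days — 19 days to the end of Mar leaves 121.
Apr has 30 days (91 left).
May has 31 days (60 left).
Jun has 30 days (30 left).
30 days into Jul → Jul 30, 2028.

Jul 30, 2028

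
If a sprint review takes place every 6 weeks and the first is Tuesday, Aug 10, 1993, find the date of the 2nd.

The 2nd occurrence is 1 interval after the first: 1 × 42 = 42 days after Aug 10, 1993.
Aug has 31 days — 21 days to the end of Aug leaves 21.
21 days into Sep → Sep 21, 1993.

Sep 21, 1993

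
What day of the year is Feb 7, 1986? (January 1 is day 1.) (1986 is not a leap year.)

Days in months before Feb: 31 = 31.
Plus 7 days into Feb → day 38.

38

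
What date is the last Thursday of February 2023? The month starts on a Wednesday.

2023-02-23

February 2023 begins on a Wednesday, so the first Thursday is February 2 (1 day later).
February 2023 has 28 days. Adding weeks: 2, 9, 16, 23 — the last one ≤ 28 is the 23rd.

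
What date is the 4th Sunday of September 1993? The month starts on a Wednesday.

26 September 1993

September 1993 begins on a Wednesday, so the first Sunday is September 5 (4 days later).
The 4th Sunday is 3 weeks later: 5 + 21 = 26.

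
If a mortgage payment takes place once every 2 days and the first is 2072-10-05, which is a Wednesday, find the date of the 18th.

The 18th occurrence is 17 intervals after the first: 17 × 2 = 34 days after 2072-10-05.
October has 31 days — 26 days to the end of October leaves 8.
8 days into November → 2072-11-08.

2072-11-08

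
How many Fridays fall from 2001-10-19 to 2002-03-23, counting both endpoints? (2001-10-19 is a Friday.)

2001-10-19 is a Friday; the first Friday on or after it is 2001-10-19.
From 2001-10-19 to 2002-03-23: 12 + 30 + 31 + 31 + 28 + 23 = 155 days (rest of October, November, December, January, February, March).
155 ÷ 7 = 22 full weeks with remainder 1, so 22 more Fridays after the first → 23.

23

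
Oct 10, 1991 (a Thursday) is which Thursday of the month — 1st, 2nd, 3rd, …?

2nd

Day 10 falls in week ⌈10/7⌉ of the month.
Days 1–7 hold the 1st Thursday, 8–14 the 2nd, 15–21 the 3rd, 22–28 the 4th, 29–31 the 5th.
10 is in the range for the 2nd.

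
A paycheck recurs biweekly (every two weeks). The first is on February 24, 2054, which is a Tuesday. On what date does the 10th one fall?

The 10th occurrence is 9 intervals after the first: 9 × 14 = 126 days after February 24, 2054.
February has 28 days — 4 days to the end of February leaves 122.
March has 31 days (91 left).
April has 30 days (61 left).
May has 31 days (30 left).
30 days into June → June 30, 2054.

June 30, 2054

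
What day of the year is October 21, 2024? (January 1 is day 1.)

Days in months before October: 31 + 29 + 31 + 30 + 31 + 30 + 31 + 31 + 30 = 274.
Plus 21 days into October → day 295.

295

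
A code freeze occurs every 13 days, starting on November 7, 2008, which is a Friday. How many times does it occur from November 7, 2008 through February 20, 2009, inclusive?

Occurrences land 13·i days after November 7, 2008 for i = 0, 1, 2, …
The window opens on the start date, so the first occurrence inside is #1 on November 7, 2008.
February 20, 2009 is 105 days after the start; 105 ÷ 13 = 8 remainder 1. Last occurrence in the window: #9 on February 19, 2009.
Occurrences #1 through #9: 9 in total.

9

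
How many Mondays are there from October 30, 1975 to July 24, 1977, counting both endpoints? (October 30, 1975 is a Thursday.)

90

October 30, 1975 is a Thursday; the first Monday on or after it is November 3, 1975 (4 days later).
From November 3, 1975 to July 24, 1977: 58 + 366 + 205 = 629 days (rest of 1975, 1976, to July 24, 1977 in 1977).
629 ÷ 7 = 89 full weeks with remainder 6, so 89 more Mondays after the first → 90.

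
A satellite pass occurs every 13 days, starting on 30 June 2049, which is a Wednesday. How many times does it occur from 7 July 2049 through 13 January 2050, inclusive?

Occurrences land 13·i days after 30 June 2049 for i = 0, 1, 2, …
7 July 2049 is 7 days after the start; 7 ÷ 13 = 0 remainder 7; since the remainder is 7, round up to i = 1. First occurrence in the window: #2 on 13 July 2049 (1×13 = 13 days in).
13 January 2050 is 197 days after the start; 197 ÷ 13 = 15 remainder 2. Last occurrence in the window: #16 on 11 January 2050.
Occurrences #2 through #16: 15 in total.

15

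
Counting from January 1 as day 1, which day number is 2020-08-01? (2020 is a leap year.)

214

Days in months before August: 31 + 29 + 31 + 30 + 31 + 30 + 31 = 213.
Plus 1 day into August → day 214.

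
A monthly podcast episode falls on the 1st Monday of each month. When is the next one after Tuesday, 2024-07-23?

2024-08-05

July 2024 starts on a Monday, so its 1st Monday is 2024-07-01.
That is not after 2024-07-23, so look at August 2024.
August 2024 starts on a Thursday, so its 1st Monday is 2024-08-05 (4 days in).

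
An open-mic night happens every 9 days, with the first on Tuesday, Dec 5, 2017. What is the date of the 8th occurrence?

The 8th occurrence is 7 intervals after the first: 7 × 9 = 63 days after Dec 5, 2017.
Dec has 31 days — 26 days to the end of Dec leaves 37.
Jan has 31 days (6 left).
6 days into Feb → Feb 6, 2018.

Feb 6, 2018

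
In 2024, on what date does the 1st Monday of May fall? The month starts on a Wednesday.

May 2024 begins on a Wednesday, so the first Monday is May 6 (5 days later).

2024-05-06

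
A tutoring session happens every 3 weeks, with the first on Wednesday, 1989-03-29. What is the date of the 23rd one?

1990-07-04

The 23rd occurrence is 22 intervals after the first: 22 × 21 = 462 days after 1989-03-29.
March has 31 days — 2 days to the end of March leaves 460.
From end of March to end of 1989 is 275 days (185 left).
January has 31 days (154 left).
February has 28 days (126 left).
March has 31 days (95 left).
April has 30 days (65 left).
May has 31 days (34 left).
June has 30 days (4 left).
4 days into July → 1990-07-04.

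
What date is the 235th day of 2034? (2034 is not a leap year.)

January has 31 days (235 − 31 = 204 remain).
February has 28 days (204 − 28 = 176 remain).
March has 31 days (176 − 31 = 145 remain).
April has 30 days (145 − 30 = 115 remain).
May has 31 days (115 − 31 = 84 remain).
June has 30 days (84 − 30 = 54 remain).
July has 31 days (54 − 31 = 23 remain).
23 into August → August 23.

23 August 2034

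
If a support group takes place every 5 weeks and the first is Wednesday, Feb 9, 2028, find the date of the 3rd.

The 3rd occurrence is 2 intervals after the first: 2 × 35 = 70 days after Feb 9, 2028.
Feb has 29 days — 20 days to the end of Feb leaves 50.
Mar has 31 days (19 left).
19 days into Apr → Apr 19, 2028.

Apr 19, 2028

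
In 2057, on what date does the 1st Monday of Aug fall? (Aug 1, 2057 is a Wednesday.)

Aug 2057 begins on a Wednesday, so the first Monday is Aug 6 (5 days later).

Aug 6, 2057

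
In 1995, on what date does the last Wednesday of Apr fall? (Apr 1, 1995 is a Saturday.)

Apr 26, 1995

Apr 1995 begins on a Saturday, so the first Wednesday is Apr 5 (4 days later).
Apr 1995 has 30 days. Adding weeks: 5, 12, 19, 26 — the last one ≤ 30 is the 26th.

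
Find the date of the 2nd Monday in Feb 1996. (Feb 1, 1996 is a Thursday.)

Feb 1996 begins on a Thursday, so the first Monday is Feb 5 (4 days later).
The 2nd Monday is 1 weeks later: 5 + 7 = 12.

Feb 12, 1996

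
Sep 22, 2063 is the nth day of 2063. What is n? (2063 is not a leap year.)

Days in months before Sep: 31 + 28 + 31 + 30 + 31 + 30 + 31 + 31 = 243.
Plus 22 days into Sep → day 265.

265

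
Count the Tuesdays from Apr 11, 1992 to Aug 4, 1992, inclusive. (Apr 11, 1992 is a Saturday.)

Apr 11, 1992 is a Saturday; the first Tuesday on or after it is Apr 14, 1992 (3 days later).
From Apr 14, 1992 to Aug 4, 1992: 16 + 31 + 30 + 31 + 4 = 112 days (rest of Apr, May, Jun, Jul, Aug).
112 ÷ 7 = 16 full weeks with remainder 0, so 16 more Tuesdays after the first → 17.

17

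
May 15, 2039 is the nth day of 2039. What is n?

135

Days in months before May: 31 + 28 + 31 + 30 = 120.
Plus 15 days into May → day 135.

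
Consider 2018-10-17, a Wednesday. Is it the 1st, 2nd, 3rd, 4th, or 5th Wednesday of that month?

Day 17 falls in week ⌈17/7⌉ of the month.
Days 1–7 hold the 1st Wednesday, 8–14 the 2nd, 15–21 the 3rd, 22–28 the 4th, 29–31 the 5th.
17 is in the range for the 3rd.

3rd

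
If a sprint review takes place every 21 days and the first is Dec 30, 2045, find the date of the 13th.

Sep 8, 2046

The 13th occurrence is 12 intervals after the first: 12 × 21 = 252 days after Dec 30, 2045.
Dec has 31 days — 1 day to the end of Dec leaves 251.
Jan has 31 days (220 left).
Feb has 28 days (192 left).
Mar has 31 days (161 left).
Apr has 30 days (131 left).
May has 31 days (100 left).
Jun has 30 days (70 left).
Jul has 31 days (39 left).
Aug has 31 days (8 left).
8 days into Sep → Sep 8, 2046.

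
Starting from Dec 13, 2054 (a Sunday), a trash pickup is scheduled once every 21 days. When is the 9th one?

The 9th occurrence is 8 intervals after the first: 8 × 21 = 168 days after Dec 13, 2054.
Dec has 31 days — 18 days to the end of Dec leaves 150.
Jan has 31 days (119 left).
Feb has 28 days (91 left).
Mar has 31 days (60 left).
Apr has 30 days (30 left).
30 days into May → May 30, 2055.

May 30, 2055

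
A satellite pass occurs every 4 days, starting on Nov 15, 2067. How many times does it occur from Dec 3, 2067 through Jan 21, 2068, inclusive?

Occurrences land 4·i days after Nov 15, 2067 for i = 0, 1, 2, …
Dec 3, 2067 is 18 days after the start; 18 ÷ 4 = 4 remainder 2; since the remainder is 2, round up to i = 5. First occurrence in the window: #6 on Dec 5, 2067 (5×4 = 20 days in).
Jan 21, 2068 is 67 days after the start; 67 ÷ 4 = 16 remainder 3. Last occurrence in the window: #17 on Jan 18, 2068.
Occurrences #6 through #17: 12 in total.

12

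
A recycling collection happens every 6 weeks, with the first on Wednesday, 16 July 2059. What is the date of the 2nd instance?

The 2nd occurrence is 1 interval after the first: 1 × 42 = 42 days after 16 July 2059.
July has 31 days — 15 days to the end of July leaves 27.
27 days into August → 27 August 2059.

27 August 2059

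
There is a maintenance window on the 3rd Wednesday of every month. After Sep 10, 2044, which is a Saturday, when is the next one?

Sep 21, 2044

Sep 2044 starts on a Thursday; its first Wednesday is the 7th, so the 3rd Wednesday is the 21st — Sep 21, 2044.
Sep 21, 2044 is after Sep 10, 2044, so that is the next one.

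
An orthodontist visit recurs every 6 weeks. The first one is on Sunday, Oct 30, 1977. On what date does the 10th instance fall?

The 10th occurrence is 9 intervals after the first: 9 × 42 = 378 days after Oct 30, 1977.
Oct has 31 days — 1 day to the end of Oct leaves 377.
Nov has 30 days (347 left).
Dec has 31 days (316 left).
Jan has 31 days (285 left).
Feb has 28 days (257 left).
Mar has 31 days (226 left).
Apr has 30 days (196 left).
May has 31 days (165 left).
Jun has 30 days (135 left).
Jul has 31 days (104 left).
Aug has 31 days (73 left).
Sep has 30 days (43 left).
Oct has 31 days (12 left).
12 days into Nov → Nov 12, 1978.

Nov 12, 1978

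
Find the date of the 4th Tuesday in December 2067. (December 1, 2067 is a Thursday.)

27 December 2067

December 2067 begins on a Thursday, so the first Tuesday is December 6 (5 days later).
The 4th Tuesday is 3 weeks later: 6 + 21 = 27.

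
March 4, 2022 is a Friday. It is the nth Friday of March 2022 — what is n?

Day 4 falls in week ⌈4/7⌉ of the month.
Days 1–7 hold the 1st Friday, 8–14 the 2nd, 15–21 the 3rd, 22–28 the 4th, 29–31 the 5th.
4 is in the range for the 1st.

1st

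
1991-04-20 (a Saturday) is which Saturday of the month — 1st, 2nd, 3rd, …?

Day 20 falls in week ⌈20/7⌉ of the month.
Days 1–7 hold the 1st Saturday, 8–14 the 2nd, 15–21 the 3rd, 22–28 the 4th, 29–31 the 5th.
20 is in the range for the 3rd.

3rd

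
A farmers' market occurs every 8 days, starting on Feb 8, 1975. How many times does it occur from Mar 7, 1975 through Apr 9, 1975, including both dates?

Occurrences land 8·i days after Feb 8, 1975 for i = 0, 1, 2, …
Mar 7, 1975 is 27 days after the start; 27 ÷ 8 = 3 remainder 3; since the remainder is 3, round up to i = 4. First occurrence in the window: #5 on Mar 12, 1975 (4×8 = 32 days in).
Apr 9, 1975 is 60 days after the start; 60 ÷ 8 = 7 remainder 4. Last occurrence in the window: #8 on Apr 5, 1975.
Occurrences #5 through #8: 4 in total.

4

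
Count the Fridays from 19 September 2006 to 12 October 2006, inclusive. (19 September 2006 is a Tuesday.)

19 September 2006 is a Tuesday; the first Friday on or after it is 22 September 2006 (3 days later).
From 22 September 2006 to 12 October 2006: 8 + 12 = 20 days (rest of September, October).
20 ÷ 7 = 2 full weeks with remainder 6, so 2 more Fridays after the first → 3.

3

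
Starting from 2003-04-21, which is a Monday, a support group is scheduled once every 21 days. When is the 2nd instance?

The 2nd occurrence is 1 interval after the first: 1 × 21 = 21 days after 2003-04-21.
April has 30 days — 9 days to the end of April leaves 12.
12 days into May → 2003-05-12.

2003-05-12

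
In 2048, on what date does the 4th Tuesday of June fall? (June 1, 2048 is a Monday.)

2048-06-23

June 2048 begins on a Monday, so the first Tuesday is June 2 (1 day later).
The 4th Tuesday is 3 weeks later: 2 + 21 = 23.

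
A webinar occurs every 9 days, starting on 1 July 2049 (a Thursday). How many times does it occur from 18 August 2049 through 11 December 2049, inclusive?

13

Occurrences land 9·i days after 1 July 2049 for i = 0, 1, 2, …
18 August 2049 is 48 days after the start; 48 ÷ 9 = 5 remainder 3; since the remainder is 3, round up to i = 6. First occurrence in the window: #7 on 24 August 2049 (6×9 = 54 days in).
11 December 2049 is 163 days after the start; 163 ÷ 9 = 18 remainder 1. Last occurrence in the window: #19 on 10 December 2049.
Occurrences #7 through #19: 13 in total.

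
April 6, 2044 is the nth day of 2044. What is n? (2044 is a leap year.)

97

Days in months before April: 31 + 29 + 31 = 91.
Plus 6 days into April → day 97.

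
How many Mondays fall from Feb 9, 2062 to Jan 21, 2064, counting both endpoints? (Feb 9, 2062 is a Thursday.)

Feb 9, 2062 is a Thursday; the first Monday on or after it is Feb 13, 2062 (4 days later).
From Feb 13, 2062 to Jan 21, 2064: 321 + 365 + 21 = 707 days (rest of 2062, 2063, to Jan 21, 2064 in 2064).
707 ÷ 7 = 101 full weeks with remainder 0, so 101 more Mondays after the first → 102.

102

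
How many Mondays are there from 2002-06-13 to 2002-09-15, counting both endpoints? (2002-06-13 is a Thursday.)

13

2002-06-13 is a Thursday; the first Monday on or after it is 2002-06-17 (4 days later).
From 2002-06-17 to 2002-09-15: 13 + 31 + 31 + 15 = 90 days (rest of June, July, August, September).
90 ÷ 7 = 12 full weeks with remainder 6, so 12 more Mondays after the first → 13.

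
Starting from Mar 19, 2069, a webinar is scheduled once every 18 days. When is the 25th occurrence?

The 25th occurrence is 24 intervals after the first: 24 × 18 = 432 days after Mar 19, 2069.
Mar has 31 days — 12 days to the end of Mar leaves 420.
From end of Mar to end of 2069 is 275 days (145 left).
Jan has 31 days (114 left).
Feb has 28 days (86 left).
Mar has 31 days (55 left).
Apr has 30 days (25 left).
25 days into May → May 25, 2070.

May 25, 2070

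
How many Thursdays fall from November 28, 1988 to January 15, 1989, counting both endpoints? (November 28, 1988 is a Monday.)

7

November 28, 1988 is a Monday; the first Thursday on or after it is December 1, 1988 (3 days later).
From December 1, 1988 to January 15, 1989: 30 + 15 = 45 days (rest of December, January).
45 ÷ 7 = 6 full weeks with remainder 3, so 6 more Thursdays after the first → 7.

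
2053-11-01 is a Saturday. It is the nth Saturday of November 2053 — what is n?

Day 1 falls in week ⌈1/7⌉ of the month.
Days 1–7 hold the 1st Saturday, 8–14 the 2nd, 15–21 the 3rd, 22–28 the 4th, 29–31 the 5th.
1 is in the range for the 1st.

1st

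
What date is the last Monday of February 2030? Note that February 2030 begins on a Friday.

February 2030 begins on a Friday, so the first Monday is February 4 (3 days later).
February 2030 has 28 days. Adding weeks: 4, 11, 18, 25 — the last one ≤ 28 is the 25th.

25 February 2030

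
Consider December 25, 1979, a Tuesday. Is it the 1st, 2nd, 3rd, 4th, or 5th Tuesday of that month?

Day 25 falls in week ⌈25/7⌉ of the month.
Days 1–7 hold the 1st Tuesday, 8–14 the 2nd, 15–21 the 3rd, 22–28 the 4th, 29–31 the 5th.
25 is in the range for the 4th.

4th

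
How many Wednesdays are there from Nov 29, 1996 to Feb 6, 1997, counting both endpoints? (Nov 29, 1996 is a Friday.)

10

Nov 29, 1996 is a Friday; the first Wednesday on or after it is Dec 4, 1996 (5 days later).
From Dec 4, 1996 to Feb 6, 1997: 27 + 31 + 6 = 64 days (rest of Dec, Jan, Feb).
64 ÷ 7 = 9 full weeks with remainder 1, so 9 more Wednesdays after the first → 10.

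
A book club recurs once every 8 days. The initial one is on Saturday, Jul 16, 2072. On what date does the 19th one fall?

The 19th occurrence is 18 intervals after the first: 18 × 8 = 144 days after Jul 16, 2072.
Jul has 31 days — 15 days to the end of Jul leaves 129.
Aug has 31 days (98 left).
Sep has 30 days (68 left).
Oct has 31 days (37 left).
Nov has 30 days (7 left).
7 days into Dec → Dec 7, 2072.

Dec 7, 2072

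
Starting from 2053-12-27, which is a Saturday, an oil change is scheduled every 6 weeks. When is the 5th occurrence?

The 5th occurrence is 4 intervals after the first: 4 × 42 = 168 days after 2053-12-27.
December has 31 days — 4 days to the end of December leaves 164.
January has 31 days (133 left).
February has 28 days (105 left).
March has 31 days (74 left).
April has 30 days (44 left).
May has 31 days (13 left).
13 days into June → 2054-06-13.

2054-06-13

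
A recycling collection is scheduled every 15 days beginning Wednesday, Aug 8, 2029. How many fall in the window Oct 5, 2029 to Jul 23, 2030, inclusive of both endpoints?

Occurrences land 15·i days after Aug 8, 2029 for i = 0, 1, 2, …
Oct 5, 2029 is 58 days after the start; 58 ÷ 15 = 3 remainder 13; since the remainder is 13, round up to i = 4. First occurrence in the window: #5 on Oct 7, 2029 (4×15 = 60 days in).
Jul 23, 2030 is 349 days after the start; 349 ÷ 15 = 23 remainder 4. Last occurrence in the window: #24 on Jul 19, 2030.
Occurrences #5 through #24: 20 in total.

20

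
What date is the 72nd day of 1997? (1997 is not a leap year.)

March 13, 1997

January has 31 days (72 − 31 = 41 remain).
February has 28 days (41 − 28 = 13 remain).
13 into March → March 13.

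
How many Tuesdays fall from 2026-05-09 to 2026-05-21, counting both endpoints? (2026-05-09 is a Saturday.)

2026-05-09 is a Saturday; the first Tuesday on or after it is 2026-05-12 (3 days later).
From 2026-05-12 to 2026-05-21 is 21 − 12 = 9 days.
9 ÷ 7 = 1 full weeks with remainder 2, so 1 more Tuesdays after the first → 2.

2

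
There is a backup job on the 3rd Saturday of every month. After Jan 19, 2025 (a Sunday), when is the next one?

Feb 15, 2025

Jan 2025 starts on a Wednesday; its first Saturday is the 4th, so the 3rd Saturday is the 18th — Jan 18, 2025.
That is not after Jan 19, 2025, so look at Feb 2025.
Feb 2025 starts on a Saturday; its first Saturday is the 1st, so the 3rd Saturday is the 15th — Feb 15, 2025.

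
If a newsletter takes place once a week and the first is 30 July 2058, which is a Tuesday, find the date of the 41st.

The 41st occurrence is 40 intervals after the first: 40 × 7 = 280 days after 30 July 2058.
July has 31 days — 1 day to the end of July leaves 279.
August has 31 days (248 left).
September has 30 days (218 left).
October has 31 days (187 left).
November has 30 days (157 left).
December has 31 days (126 left).
January has 31 days (95 left).
February has 28 days (67 left).
March has 31 days (36 left).
April has 30 days (6 left).
6 days into May → 6 May 2059.

6 May 2059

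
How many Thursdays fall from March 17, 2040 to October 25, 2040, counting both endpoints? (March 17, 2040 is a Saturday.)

March 17, 2040 is a Saturday; the first Thursday on or after it is March 22, 2040 (5 days later).
From March 22, 2040 to October 25, 2040: 9 + 30 + 31 + 30 + 31 + 31 + 30 + 25 = 217 days (rest of March, April, May, June, July, August, September, October).
217 ÷ 7 = 31 full weeks with remainder 0, so 31 more Thursdays after the first → 32.

32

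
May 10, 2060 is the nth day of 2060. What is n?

Days in months before May: 31 + 29 + 31 + 30 = 121.
Plus 10 days into May → day 131.

131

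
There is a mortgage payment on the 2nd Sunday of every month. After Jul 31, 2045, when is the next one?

Aug 13, 2045

Jul 2045 starts on a Saturday; its first Sunday is the 2nd, so the 2nd Sunday is the 9th — Jul 9, 2045.
That is not after Jul 31, 2045, so look at Aug 2045.
Aug 2045 starts on a Tuesday; its first Sunday is the 6th, so the 2nd Sunday is the 13th — Aug 13, 2045.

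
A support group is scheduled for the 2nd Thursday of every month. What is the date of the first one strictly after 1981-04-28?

April 1981 starts on a Wednesday; its first Thursday is the 2nd, so the 2nd Thursday is the 9th — 1981-04-09.
That is not after 1981-04-28, so look at May 1981.
May 1981 starts on a Friday; its first Thursday is the 7th, so the 2nd Thursday is the 14th — 1981-05-14.

1981-05-14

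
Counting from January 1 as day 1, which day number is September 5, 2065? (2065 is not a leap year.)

Days in months before September: 31 + 28 + 31 + 30 + 31 + 30 + 31 + 31 = 243.
Plus 5 days into September → day 248.

248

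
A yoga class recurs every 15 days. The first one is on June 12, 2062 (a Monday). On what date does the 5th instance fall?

The 5th occurrence is 4 intervals after the first: 4 × 15 = 60 days after June 12, 2062.
June has 30 days — 18 days to the end of June leaves 42.
July has 31 days (11 left).
11 days into August → August 11, 2062.

August 11, 2062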